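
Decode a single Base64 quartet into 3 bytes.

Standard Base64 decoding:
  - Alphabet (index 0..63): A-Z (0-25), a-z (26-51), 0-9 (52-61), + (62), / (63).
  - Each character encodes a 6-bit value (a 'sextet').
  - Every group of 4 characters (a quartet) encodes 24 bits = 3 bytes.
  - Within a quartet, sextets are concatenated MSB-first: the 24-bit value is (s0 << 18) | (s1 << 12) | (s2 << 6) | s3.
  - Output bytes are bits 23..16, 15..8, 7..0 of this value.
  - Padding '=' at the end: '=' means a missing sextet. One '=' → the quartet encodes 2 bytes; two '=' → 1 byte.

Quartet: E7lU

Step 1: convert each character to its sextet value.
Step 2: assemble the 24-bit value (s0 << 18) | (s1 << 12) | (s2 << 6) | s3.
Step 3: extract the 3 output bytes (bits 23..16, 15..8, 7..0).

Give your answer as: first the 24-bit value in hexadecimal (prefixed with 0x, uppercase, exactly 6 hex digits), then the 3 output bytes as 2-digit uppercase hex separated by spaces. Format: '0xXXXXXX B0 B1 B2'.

Sextets: E=4, 7=59, l=37, U=20
24-bit: (4<<18) | (59<<12) | (37<<6) | 20
      = 0x100000 | 0x03B000 | 0x000940 | 0x000014
      = 0x13B954
Bytes: (v>>16)&0xFF=13, (v>>8)&0xFF=B9, v&0xFF=54

Answer: 0x13B954 13 B9 54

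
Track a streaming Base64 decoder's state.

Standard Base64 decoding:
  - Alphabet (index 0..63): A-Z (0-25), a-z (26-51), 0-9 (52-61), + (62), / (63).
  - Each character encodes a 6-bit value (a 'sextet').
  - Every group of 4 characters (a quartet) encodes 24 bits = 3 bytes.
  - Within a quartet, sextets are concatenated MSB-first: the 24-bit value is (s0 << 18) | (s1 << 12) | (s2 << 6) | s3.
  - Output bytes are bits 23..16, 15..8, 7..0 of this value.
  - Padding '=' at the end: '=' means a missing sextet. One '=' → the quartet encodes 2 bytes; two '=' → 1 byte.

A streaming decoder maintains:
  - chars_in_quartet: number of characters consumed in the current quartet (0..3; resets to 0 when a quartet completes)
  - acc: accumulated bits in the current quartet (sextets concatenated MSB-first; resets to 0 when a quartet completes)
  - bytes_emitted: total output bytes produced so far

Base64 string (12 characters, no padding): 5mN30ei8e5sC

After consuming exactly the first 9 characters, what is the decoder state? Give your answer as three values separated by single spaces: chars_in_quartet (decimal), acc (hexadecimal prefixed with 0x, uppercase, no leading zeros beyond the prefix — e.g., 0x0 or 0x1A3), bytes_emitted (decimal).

Answer: 1 0x1E 6

Derivation:
After char 0 ('5'=57): chars_in_quartet=1 acc=0x39 bytes_emitted=0
After char 1 ('m'=38): chars_in_quartet=2 acc=0xE66 bytes_emitted=0
After char 2 ('N'=13): chars_in_quartet=3 acc=0x3998D bytes_emitted=0
After char 3 ('3'=55): chars_in_quartet=4 acc=0xE66377 -> emit E6 63 77, reset; bytes_emitted=3
After char 4 ('0'=52): chars_in_quartet=1 acc=0x34 bytes_emitted=3
After char 5 ('e'=30): chars_in_quartet=2 acc=0xD1E bytes_emitted=3
After char 6 ('i'=34): chars_in_quartet=3 acc=0x347A2 bytes_emitted=3
After char 7 ('8'=60): chars_in_quartet=4 acc=0xD1E8BC -> emit D1 E8 BC, reset; bytes_emitted=6
After char 8 ('e'=30): chars_in_quartet=1 acc=0x1E bytes_emitted=6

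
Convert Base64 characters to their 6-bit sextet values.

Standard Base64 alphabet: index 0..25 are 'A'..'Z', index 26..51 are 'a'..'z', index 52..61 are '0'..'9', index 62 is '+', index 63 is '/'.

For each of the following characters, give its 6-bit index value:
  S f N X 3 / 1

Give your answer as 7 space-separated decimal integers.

Answer: 18 31 13 23 55 63 53

Derivation:
'S': A..Z range, ord('S') − ord('A') = 18
'f': a..z range, 26 + ord('f') − ord('a') = 31
'N': A..Z range, ord('N') − ord('A') = 13
'X': A..Z range, ord('X') − ord('A') = 23
'3': 0..9 range, 52 + ord('3') − ord('0') = 55
'/': index 63
'1': 0..9 range, 52 + ord('1') − ord('0') = 53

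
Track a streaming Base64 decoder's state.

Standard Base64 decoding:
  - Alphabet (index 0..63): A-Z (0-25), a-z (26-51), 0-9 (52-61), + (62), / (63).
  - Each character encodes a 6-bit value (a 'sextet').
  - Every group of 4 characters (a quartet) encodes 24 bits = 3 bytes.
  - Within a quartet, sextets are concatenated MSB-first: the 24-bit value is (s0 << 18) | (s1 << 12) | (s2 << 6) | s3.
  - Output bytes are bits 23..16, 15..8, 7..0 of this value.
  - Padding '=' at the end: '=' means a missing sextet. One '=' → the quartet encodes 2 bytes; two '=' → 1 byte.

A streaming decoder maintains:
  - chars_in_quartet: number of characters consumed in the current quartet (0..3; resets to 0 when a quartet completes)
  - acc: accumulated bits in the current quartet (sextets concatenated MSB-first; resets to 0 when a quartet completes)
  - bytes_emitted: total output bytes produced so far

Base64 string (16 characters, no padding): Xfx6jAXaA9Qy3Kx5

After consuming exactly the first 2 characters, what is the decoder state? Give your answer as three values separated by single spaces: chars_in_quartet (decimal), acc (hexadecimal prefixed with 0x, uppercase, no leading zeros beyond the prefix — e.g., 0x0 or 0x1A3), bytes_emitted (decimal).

Answer: 2 0x5DF 0

Derivation:
After char 0 ('X'=23): chars_in_quartet=1 acc=0x17 bytes_emitted=0
After char 1 ('f'=31): chars_in_quartet=2 acc=0x5DF bytes_emitted=0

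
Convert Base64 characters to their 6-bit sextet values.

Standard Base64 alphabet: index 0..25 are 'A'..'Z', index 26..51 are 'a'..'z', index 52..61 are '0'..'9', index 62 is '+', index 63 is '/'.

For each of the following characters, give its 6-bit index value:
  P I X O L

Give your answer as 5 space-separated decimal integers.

Answer: 15 8 23 14 11

Derivation:
'P': A..Z range, ord('P') − ord('A') = 15
'I': A..Z range, ord('I') − ord('A') = 8
'X': A..Z range, ord('X') − ord('A') = 23
'O': A..Z range, ord('O') − ord('A') = 14
'L': A..Z range, ord('L') − ord('A') = 11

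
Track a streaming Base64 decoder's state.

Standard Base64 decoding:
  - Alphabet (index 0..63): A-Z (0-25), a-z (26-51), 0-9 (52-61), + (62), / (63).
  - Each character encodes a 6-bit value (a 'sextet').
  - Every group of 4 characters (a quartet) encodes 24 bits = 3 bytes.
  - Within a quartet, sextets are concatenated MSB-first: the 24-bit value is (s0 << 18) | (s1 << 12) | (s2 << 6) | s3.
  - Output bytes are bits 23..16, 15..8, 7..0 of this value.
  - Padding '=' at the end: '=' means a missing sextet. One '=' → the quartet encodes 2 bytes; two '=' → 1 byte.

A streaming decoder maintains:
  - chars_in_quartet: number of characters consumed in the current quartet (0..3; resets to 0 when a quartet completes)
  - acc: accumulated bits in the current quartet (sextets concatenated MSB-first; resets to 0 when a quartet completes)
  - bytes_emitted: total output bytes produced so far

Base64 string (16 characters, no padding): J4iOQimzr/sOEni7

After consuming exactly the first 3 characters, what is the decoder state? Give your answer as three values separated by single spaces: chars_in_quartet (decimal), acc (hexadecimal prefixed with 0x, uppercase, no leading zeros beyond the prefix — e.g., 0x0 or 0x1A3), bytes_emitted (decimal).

After char 0 ('J'=9): chars_in_quartet=1 acc=0x9 bytes_emitted=0
After char 1 ('4'=56): chars_in_quartet=2 acc=0x278 bytes_emitted=0
After char 2 ('i'=34): chars_in_quartet=3 acc=0x9E22 bytes_emitted=0

Answer: 3 0x9E22 0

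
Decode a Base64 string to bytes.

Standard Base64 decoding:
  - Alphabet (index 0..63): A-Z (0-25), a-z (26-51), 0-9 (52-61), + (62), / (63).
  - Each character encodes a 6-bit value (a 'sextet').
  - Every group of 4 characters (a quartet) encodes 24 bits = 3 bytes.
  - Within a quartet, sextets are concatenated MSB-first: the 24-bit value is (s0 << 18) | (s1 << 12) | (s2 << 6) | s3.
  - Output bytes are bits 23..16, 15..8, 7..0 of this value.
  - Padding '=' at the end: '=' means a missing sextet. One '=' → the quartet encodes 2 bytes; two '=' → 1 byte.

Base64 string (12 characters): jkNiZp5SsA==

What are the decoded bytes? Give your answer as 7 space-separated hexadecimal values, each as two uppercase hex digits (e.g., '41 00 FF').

After char 0 ('j'=35): chars_in_quartet=1 acc=0x23 bytes_emitted=0
After char 1 ('k'=36): chars_in_quartet=2 acc=0x8E4 bytes_emitted=0
After char 2 ('N'=13): chars_in_quartet=3 acc=0x2390D bytes_emitted=0
After char 3 ('i'=34): chars_in_quartet=4 acc=0x8E4362 -> emit 8E 43 62, reset; bytes_emitted=3
After char 4 ('Z'=25): chars_in_quartet=1 acc=0x19 bytes_emitted=3
After char 5 ('p'=41): chars_in_quartet=2 acc=0x669 bytes_emitted=3
After char 6 ('5'=57): chars_in_quartet=3 acc=0x19A79 bytes_emitted=3
After char 7 ('S'=18): chars_in_quartet=4 acc=0x669E52 -> emit 66 9E 52, reset; bytes_emitted=6
After char 8 ('s'=44): chars_in_quartet=1 acc=0x2C bytes_emitted=6
After char 9 ('A'=0): chars_in_quartet=2 acc=0xB00 bytes_emitted=6
Padding '==': partial quartet acc=0xB00 -> emit B0; bytes_emitted=7

Answer: 8E 43 62 66 9E 52 B0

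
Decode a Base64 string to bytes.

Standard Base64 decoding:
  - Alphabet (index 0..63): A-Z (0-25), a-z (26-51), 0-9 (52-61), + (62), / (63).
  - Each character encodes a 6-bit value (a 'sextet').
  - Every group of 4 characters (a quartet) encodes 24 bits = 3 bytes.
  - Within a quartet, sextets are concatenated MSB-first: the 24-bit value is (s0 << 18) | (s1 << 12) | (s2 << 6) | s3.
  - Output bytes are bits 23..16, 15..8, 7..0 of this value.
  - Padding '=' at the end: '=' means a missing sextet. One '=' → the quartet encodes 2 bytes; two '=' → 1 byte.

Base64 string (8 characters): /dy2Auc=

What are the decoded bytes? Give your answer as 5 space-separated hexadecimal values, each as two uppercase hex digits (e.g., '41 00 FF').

Answer: FD DC B6 02 E7

Derivation:
After char 0 ('/'=63): chars_in_quartet=1 acc=0x3F bytes_emitted=0
After char 1 ('d'=29): chars_in_quartet=2 acc=0xFDD bytes_emitted=0
After char 2 ('y'=50): chars_in_quartet=3 acc=0x3F772 bytes_emitted=0
After char 3 ('2'=54): chars_in_quartet=4 acc=0xFDDCB6 -> emit FD DC B6, reset; bytes_emitted=3
After char 4 ('A'=0): chars_in_quartet=1 acc=0x0 bytes_emitted=3
After char 5 ('u'=46): chars_in_quartet=2 acc=0x2E bytes_emitted=3
After char 6 ('c'=28): chars_in_quartet=3 acc=0xB9C bytes_emitted=3
Padding '=': partial quartet acc=0xB9C -> emit 02 E7; bytes_emitted=5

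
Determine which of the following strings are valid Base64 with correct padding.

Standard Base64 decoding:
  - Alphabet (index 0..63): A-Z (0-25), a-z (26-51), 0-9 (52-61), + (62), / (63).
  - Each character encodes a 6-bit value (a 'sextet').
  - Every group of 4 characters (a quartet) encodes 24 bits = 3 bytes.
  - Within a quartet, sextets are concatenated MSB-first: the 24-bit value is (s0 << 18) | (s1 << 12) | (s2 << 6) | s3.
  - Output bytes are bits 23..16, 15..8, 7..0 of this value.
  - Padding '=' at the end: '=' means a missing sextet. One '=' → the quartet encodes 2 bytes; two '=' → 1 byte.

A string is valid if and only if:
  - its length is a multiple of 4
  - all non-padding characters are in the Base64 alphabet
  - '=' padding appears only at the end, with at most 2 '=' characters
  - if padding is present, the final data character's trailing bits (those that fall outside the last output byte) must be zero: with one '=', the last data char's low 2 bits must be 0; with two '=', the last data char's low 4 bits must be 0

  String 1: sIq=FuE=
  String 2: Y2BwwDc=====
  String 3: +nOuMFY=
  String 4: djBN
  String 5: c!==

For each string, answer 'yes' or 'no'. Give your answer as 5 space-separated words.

String 1: 'sIq=FuE=' → invalid (bad char(s): ['=']; '=' in middle)
String 2: 'Y2BwwDc=====' → invalid (5 pad chars (max 2))
String 3: '+nOuMFY=' → valid
String 4: 'djBN' → valid
String 5: 'c!==' → invalid (bad char(s): ['!'])

Answer: no no yes yes no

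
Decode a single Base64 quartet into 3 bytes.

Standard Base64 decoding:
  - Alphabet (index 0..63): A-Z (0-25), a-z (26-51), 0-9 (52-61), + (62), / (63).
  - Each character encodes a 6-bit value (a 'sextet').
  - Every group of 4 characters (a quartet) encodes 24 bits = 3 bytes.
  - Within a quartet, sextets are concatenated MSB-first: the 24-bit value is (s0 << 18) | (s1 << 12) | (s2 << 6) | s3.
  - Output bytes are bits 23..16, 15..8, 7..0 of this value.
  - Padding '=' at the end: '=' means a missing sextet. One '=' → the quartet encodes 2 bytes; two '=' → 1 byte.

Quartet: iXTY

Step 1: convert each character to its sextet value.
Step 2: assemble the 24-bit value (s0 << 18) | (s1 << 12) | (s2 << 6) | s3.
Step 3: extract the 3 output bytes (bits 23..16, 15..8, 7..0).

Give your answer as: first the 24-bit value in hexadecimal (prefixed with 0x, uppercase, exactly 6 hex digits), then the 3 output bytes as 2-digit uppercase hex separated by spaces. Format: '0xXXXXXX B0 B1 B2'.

Sextets: i=34, X=23, T=19, Y=24
24-bit: (34<<18) | (23<<12) | (19<<6) | 24
      = 0x880000 | 0x017000 | 0x0004C0 | 0x000018
      = 0x8974D8
Bytes: (v>>16)&0xFF=89, (v>>8)&0xFF=74, v&0xFF=D8

Answer: 0x8974D8 89 74 D8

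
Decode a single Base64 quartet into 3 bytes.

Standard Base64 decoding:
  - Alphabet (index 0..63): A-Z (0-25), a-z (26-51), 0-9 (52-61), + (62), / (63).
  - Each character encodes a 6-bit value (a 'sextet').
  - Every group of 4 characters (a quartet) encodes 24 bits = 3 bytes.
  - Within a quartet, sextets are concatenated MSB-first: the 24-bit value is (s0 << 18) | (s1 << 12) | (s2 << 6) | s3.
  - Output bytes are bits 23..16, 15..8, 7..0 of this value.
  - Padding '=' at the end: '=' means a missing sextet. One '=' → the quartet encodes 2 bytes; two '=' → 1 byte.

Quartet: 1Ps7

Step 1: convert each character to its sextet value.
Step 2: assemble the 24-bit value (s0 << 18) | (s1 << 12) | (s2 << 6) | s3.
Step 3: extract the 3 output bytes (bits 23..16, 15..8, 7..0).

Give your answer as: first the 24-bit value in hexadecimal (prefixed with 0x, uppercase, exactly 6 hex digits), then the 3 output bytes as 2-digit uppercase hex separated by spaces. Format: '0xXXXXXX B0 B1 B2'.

Answer: 0xD4FB3B D4 FB 3B

Derivation:
Sextets: 1=53, P=15, s=44, 7=59
24-bit: (53<<18) | (15<<12) | (44<<6) | 59
      = 0xD40000 | 0x00F000 | 0x000B00 | 0x00003B
      = 0xD4FB3B
Bytes: (v>>16)&0xFF=D4, (v>>8)&0xFF=FB, v&0xFF=3B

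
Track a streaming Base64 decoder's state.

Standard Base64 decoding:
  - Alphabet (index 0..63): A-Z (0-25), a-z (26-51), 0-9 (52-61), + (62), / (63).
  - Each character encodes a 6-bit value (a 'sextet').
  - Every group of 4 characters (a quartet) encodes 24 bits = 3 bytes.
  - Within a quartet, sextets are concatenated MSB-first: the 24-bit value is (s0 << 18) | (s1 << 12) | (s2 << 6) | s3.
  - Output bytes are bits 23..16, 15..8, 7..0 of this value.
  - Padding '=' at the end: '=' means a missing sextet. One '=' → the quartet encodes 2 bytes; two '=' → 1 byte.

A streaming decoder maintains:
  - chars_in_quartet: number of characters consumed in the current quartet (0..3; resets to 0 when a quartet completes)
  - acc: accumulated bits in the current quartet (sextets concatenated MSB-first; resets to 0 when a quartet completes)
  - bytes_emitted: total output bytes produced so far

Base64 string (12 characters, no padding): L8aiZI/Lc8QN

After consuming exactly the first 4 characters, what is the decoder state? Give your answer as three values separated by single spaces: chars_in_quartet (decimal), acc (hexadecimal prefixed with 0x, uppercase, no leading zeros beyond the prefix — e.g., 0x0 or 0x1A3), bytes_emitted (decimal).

Answer: 0 0x0 3

Derivation:
After char 0 ('L'=11): chars_in_quartet=1 acc=0xB bytes_emitted=0
After char 1 ('8'=60): chars_in_quartet=2 acc=0x2FC bytes_emitted=0
After char 2 ('a'=26): chars_in_quartet=3 acc=0xBF1A bytes_emitted=0
After char 3 ('i'=34): chars_in_quartet=4 acc=0x2FC6A2 -> emit 2F C6 A2, reset; bytes_emitted=3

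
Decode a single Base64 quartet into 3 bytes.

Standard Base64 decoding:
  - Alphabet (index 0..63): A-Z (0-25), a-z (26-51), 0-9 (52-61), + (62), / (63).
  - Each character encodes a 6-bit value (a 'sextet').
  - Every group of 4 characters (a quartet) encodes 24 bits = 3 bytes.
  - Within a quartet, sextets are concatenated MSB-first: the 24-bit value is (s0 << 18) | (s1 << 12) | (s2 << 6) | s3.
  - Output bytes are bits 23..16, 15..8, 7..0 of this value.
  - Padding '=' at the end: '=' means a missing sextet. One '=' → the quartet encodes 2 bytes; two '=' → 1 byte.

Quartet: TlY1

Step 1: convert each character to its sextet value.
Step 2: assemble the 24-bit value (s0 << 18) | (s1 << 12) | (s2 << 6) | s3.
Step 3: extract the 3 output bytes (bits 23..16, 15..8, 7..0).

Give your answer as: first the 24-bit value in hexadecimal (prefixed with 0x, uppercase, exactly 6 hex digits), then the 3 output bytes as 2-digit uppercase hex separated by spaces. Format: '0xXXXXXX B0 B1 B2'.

Answer: 0x4E5635 4E 56 35

Derivation:
Sextets: T=19, l=37, Y=24, 1=53
24-bit: (19<<18) | (37<<12) | (24<<6) | 53
      = 0x4C0000 | 0x025000 | 0x000600 | 0x000035
      = 0x4E5635
Bytes: (v>>16)&0xFF=4E, (v>>8)&0xFF=56, v&0xFF=35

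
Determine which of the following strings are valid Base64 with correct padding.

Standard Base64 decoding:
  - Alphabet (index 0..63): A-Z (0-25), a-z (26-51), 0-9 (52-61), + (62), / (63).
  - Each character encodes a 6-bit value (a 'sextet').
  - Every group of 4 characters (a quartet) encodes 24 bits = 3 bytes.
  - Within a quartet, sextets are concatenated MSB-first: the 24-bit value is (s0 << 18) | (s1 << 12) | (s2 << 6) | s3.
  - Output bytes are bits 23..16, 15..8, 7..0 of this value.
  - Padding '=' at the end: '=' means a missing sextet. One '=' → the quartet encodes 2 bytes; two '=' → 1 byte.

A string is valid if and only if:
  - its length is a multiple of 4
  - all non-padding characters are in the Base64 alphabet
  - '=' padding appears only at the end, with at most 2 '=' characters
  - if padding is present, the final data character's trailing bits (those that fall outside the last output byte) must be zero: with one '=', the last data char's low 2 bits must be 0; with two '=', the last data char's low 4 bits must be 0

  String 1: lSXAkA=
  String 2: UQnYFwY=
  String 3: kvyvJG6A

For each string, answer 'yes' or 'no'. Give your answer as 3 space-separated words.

Answer: no yes yes

Derivation:
String 1: 'lSXAkA=' → invalid (len=7 not mult of 4)
String 2: 'UQnYFwY=' → valid
String 3: 'kvyvJG6A' → valid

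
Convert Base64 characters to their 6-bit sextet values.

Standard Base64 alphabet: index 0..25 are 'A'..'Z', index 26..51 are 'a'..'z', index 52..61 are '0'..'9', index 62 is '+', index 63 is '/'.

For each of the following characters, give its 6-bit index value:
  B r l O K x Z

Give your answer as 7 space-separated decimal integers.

Answer: 1 43 37 14 10 49 25

Derivation:
'B': A..Z range, ord('B') − ord('A') = 1
'r': a..z range, 26 + ord('r') − ord('a') = 43
'l': a..z range, 26 + ord('l') − ord('a') = 37
'O': A..Z range, ord('O') − ord('A') = 14
'K': A..Z range, ord('K') − ord('A') = 10
'x': a..z range, 26 + ord('x') − ord('a') = 49
'Z': A..Z range, ord('Z') − ord('A') = 25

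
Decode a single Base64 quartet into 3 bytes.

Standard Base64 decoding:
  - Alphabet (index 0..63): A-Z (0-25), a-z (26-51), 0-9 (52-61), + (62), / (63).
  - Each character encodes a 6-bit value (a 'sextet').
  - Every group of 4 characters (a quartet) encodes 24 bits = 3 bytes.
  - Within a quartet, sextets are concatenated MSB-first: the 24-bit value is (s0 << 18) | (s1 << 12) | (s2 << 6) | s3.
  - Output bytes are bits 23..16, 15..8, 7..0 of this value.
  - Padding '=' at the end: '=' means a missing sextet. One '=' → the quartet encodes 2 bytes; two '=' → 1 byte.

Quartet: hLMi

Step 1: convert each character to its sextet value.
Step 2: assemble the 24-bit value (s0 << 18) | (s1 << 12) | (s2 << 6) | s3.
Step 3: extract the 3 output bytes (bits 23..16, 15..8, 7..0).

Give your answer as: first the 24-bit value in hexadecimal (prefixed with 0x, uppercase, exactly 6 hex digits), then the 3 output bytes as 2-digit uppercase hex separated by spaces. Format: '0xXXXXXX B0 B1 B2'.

Answer: 0x84B322 84 B3 22

Derivation:
Sextets: h=33, L=11, M=12, i=34
24-bit: (33<<18) | (11<<12) | (12<<6) | 34
      = 0x840000 | 0x00B000 | 0x000300 | 0x000022
      = 0x84B322
Bytes: (v>>16)&0xFF=84, (v>>8)&0xFF=B3, v&0xFF=22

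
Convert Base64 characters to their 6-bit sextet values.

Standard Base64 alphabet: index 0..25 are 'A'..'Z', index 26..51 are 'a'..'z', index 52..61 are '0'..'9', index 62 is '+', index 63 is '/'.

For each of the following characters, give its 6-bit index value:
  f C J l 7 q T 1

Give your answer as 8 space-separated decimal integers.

'f': a..z range, 26 + ord('f') − ord('a') = 31
'C': A..Z range, ord('C') − ord('A') = 2
'J': A..Z range, ord('J') − ord('A') = 9
'l': a..z range, 26 + ord('l') − ord('a') = 37
'7': 0..9 range, 52 + ord('7') − ord('0') = 59
'q': a..z range, 26 + ord('q') − ord('a') = 42
'T': A..Z range, ord('T') − ord('A') = 19
'1': 0..9 range, 52 + ord('1') − ord('0') = 53

Answer: 31 2 9 37 59 42 19 53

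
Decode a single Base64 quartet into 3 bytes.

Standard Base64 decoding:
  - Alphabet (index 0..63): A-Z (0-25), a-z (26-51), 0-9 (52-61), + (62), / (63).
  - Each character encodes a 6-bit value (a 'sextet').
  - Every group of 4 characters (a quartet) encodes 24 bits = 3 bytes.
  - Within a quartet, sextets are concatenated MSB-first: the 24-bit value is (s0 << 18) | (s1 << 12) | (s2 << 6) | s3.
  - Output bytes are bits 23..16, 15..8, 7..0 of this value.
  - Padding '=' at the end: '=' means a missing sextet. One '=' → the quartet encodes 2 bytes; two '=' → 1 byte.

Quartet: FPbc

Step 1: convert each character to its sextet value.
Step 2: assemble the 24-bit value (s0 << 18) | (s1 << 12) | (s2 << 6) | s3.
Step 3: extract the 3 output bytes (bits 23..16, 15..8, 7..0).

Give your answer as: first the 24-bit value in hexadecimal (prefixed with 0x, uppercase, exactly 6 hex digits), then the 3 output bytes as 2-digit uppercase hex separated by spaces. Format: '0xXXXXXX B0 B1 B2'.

Sextets: F=5, P=15, b=27, c=28
24-bit: (5<<18) | (15<<12) | (27<<6) | 28
      = 0x140000 | 0x00F000 | 0x0006C0 | 0x00001C
      = 0x14F6DC
Bytes: (v>>16)&0xFF=14, (v>>8)&0xFF=F6, v&0xFF=DC

Answer: 0x14F6DC 14 F6 DC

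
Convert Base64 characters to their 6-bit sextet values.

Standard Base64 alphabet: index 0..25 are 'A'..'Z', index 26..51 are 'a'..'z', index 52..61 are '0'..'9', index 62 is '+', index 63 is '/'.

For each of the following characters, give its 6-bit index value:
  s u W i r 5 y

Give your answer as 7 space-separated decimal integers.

Answer: 44 46 22 34 43 57 50

Derivation:
's': a..z range, 26 + ord('s') − ord('a') = 44
'u': a..z range, 26 + ord('u') − ord('a') = 46
'W': A..Z range, ord('W') − ord('A') = 22
'i': a..z range, 26 + ord('i') − ord('a') = 34
'r': a..z range, 26 + ord('r') − ord('a') = 43
'5': 0..9 range, 52 + ord('5') − ord('0') = 57
'y': a..z range, 26 + ord('y') − ord('a') = 50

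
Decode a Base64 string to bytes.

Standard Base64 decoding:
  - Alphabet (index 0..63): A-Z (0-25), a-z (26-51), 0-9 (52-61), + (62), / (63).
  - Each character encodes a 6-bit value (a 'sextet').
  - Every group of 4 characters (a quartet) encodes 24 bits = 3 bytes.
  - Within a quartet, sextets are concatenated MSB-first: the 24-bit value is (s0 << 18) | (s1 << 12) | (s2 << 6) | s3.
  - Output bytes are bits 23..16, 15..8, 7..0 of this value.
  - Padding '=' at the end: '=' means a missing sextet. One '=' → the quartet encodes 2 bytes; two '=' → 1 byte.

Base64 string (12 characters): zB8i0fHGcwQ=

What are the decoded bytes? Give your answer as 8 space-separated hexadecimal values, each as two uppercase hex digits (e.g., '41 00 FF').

Answer: CC 1F 22 D1 F1 C6 73 04

Derivation:
After char 0 ('z'=51): chars_in_quartet=1 acc=0x33 bytes_emitted=0
After char 1 ('B'=1): chars_in_quartet=2 acc=0xCC1 bytes_emitted=0
After char 2 ('8'=60): chars_in_quartet=3 acc=0x3307C bytes_emitted=0
After char 3 ('i'=34): chars_in_quartet=4 acc=0xCC1F22 -> emit CC 1F 22, reset; bytes_emitted=3
After char 4 ('0'=52): chars_in_quartet=1 acc=0x34 bytes_emitted=3
After char 5 ('f'=31): chars_in_quartet=2 acc=0xD1F bytes_emitted=3
After char 6 ('H'=7): chars_in_quartet=3 acc=0x347C7 bytes_emitted=3
After char 7 ('G'=6): chars_in_quartet=4 acc=0xD1F1C6 -> emit D1 F1 C6, reset; bytes_emitted=6
After char 8 ('c'=28): chars_in_quartet=1 acc=0x1C bytes_emitted=6
After char 9 ('w'=48): chars_in_quartet=2 acc=0x730 bytes_emitted=6
After char 10 ('Q'=16): chars_in_quartet=3 acc=0x1CC10 bytes_emitted=6
Padding '=': partial quartet acc=0x1CC10 -> emit 73 04; bytes_emitted=8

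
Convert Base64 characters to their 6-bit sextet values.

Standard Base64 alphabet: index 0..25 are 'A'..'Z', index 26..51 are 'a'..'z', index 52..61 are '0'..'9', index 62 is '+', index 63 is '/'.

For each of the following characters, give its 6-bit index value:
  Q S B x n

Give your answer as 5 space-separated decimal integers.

'Q': A..Z range, ord('Q') − ord('A') = 16
'S': A..Z range, ord('S') − ord('A') = 18
'B': A..Z range, ord('B') − ord('A') = 1
'x': a..z range, 26 + ord('x') − ord('a') = 49
'n': a..z range, 26 + ord('n') − ord('a') = 39

Answer: 16 18 1 49 39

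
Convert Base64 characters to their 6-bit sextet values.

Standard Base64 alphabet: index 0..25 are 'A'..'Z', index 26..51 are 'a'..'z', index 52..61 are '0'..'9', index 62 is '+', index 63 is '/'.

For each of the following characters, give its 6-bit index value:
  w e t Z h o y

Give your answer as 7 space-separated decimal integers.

'w': a..z range, 26 + ord('w') − ord('a') = 48
'e': a..z range, 26 + ord('e') − ord('a') = 30
't': a..z range, 26 + ord('t') − ord('a') = 45
'Z': A..Z range, ord('Z') − ord('A') = 25
'h': a..z range, 26 + ord('h') − ord('a') = 33
'o': a..z range, 26 + ord('o') − ord('a') = 40
'y': a..z range, 26 + ord('y') − ord('a') = 50

Answer: 48 30 45 25 33 40 50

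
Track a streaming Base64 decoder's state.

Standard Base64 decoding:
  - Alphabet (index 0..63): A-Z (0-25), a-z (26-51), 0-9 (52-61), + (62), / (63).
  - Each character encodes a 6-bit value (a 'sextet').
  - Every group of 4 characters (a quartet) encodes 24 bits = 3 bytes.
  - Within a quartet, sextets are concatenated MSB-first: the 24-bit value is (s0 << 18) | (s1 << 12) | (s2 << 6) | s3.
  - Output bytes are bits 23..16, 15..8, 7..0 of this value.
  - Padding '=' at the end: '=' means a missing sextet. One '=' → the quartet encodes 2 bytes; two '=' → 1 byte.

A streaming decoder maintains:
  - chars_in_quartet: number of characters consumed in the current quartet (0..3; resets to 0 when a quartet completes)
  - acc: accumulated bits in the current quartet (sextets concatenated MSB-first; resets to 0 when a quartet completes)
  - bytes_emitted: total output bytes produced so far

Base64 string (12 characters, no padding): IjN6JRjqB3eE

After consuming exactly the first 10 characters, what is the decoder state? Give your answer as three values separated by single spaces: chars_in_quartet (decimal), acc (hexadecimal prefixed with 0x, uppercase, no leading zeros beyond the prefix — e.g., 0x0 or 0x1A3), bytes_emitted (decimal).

After char 0 ('I'=8): chars_in_quartet=1 acc=0x8 bytes_emitted=0
After char 1 ('j'=35): chars_in_quartet=2 acc=0x223 bytes_emitted=0
After char 2 ('N'=13): chars_in_quartet=3 acc=0x88CD bytes_emitted=0
After char 3 ('6'=58): chars_in_quartet=4 acc=0x22337A -> emit 22 33 7A, reset; bytes_emitted=3
After char 4 ('J'=9): chars_in_quartet=1 acc=0x9 bytes_emitted=3
After char 5 ('R'=17): chars_in_quartet=2 acc=0x251 bytes_emitted=3
After char 6 ('j'=35): chars_in_quartet=3 acc=0x9463 bytes_emitted=3
After char 7 ('q'=42): chars_in_quartet=4 acc=0x2518EA -> emit 25 18 EA, reset; bytes_emitted=6
After char 8 ('B'=1): chars_in_quartet=1 acc=0x1 bytes_emitted=6
After char 9 ('3'=55): chars_in_quartet=2 acc=0x77 bytes_emitted=6

Answer: 2 0x77 6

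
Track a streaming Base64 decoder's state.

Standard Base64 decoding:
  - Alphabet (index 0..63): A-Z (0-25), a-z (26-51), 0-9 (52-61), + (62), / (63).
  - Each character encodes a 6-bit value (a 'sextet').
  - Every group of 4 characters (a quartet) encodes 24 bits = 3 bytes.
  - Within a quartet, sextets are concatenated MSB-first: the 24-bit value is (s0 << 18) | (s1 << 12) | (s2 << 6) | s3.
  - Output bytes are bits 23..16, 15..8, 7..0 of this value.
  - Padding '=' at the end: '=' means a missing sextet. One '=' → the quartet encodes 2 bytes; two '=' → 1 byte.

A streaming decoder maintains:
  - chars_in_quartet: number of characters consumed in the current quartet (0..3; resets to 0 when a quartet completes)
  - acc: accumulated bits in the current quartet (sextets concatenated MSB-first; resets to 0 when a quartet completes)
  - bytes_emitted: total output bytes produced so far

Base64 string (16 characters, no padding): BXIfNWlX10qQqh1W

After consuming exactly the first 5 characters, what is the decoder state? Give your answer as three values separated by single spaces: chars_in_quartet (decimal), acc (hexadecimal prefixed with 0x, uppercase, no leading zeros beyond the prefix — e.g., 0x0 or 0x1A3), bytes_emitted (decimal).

Answer: 1 0xD 3

Derivation:
After char 0 ('B'=1): chars_in_quartet=1 acc=0x1 bytes_emitted=0
After char 1 ('X'=23): chars_in_quartet=2 acc=0x57 bytes_emitted=0
After char 2 ('I'=8): chars_in_quartet=3 acc=0x15C8 bytes_emitted=0
After char 3 ('f'=31): chars_in_quartet=4 acc=0x5721F -> emit 05 72 1F, reset; bytes_emitted=3
After char 4 ('N'=13): chars_in_quartet=1 acc=0xD bytes_emitted=3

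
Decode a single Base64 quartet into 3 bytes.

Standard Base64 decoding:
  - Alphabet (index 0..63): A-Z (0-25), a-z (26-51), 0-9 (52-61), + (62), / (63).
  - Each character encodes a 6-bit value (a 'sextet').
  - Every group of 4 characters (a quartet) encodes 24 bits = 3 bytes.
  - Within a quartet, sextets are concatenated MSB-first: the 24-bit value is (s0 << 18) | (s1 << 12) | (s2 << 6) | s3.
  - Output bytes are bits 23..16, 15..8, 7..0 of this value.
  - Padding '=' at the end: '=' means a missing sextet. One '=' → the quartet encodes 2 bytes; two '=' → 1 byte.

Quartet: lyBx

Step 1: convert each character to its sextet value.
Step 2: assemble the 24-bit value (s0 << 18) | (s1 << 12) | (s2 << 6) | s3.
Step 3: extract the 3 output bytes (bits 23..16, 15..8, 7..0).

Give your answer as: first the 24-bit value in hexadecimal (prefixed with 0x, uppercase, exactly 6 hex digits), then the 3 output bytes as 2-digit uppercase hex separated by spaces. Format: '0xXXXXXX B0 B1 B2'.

Sextets: l=37, y=50, B=1, x=49
24-bit: (37<<18) | (50<<12) | (1<<6) | 49
      = 0x940000 | 0x032000 | 0x000040 | 0x000031
      = 0x972071
Bytes: (v>>16)&0xFF=97, (v>>8)&0xFF=20, v&0xFF=71

Answer: 0x972071 97 20 71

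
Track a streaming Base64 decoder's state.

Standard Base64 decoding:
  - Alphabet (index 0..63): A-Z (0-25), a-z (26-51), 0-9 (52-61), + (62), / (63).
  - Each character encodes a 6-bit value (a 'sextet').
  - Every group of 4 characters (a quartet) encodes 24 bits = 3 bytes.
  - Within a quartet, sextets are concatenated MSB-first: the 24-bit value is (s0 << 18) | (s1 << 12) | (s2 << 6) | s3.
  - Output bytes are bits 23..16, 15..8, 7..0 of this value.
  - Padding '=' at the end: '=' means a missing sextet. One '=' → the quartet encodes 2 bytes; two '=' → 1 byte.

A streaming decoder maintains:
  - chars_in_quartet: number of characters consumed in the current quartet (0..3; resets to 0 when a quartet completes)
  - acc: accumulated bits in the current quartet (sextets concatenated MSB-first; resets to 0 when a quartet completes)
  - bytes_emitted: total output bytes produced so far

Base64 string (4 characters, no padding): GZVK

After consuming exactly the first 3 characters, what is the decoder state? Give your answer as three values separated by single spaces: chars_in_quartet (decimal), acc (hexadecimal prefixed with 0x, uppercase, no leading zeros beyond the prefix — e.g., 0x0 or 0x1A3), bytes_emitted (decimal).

Answer: 3 0x6655 0

Derivation:
After char 0 ('G'=6): chars_in_quartet=1 acc=0x6 bytes_emitted=0
After char 1 ('Z'=25): chars_in_quartet=2 acc=0x199 bytes_emitted=0
After char 2 ('V'=21): chars_in_quartet=3 acc=0x6655 bytes_emitted=0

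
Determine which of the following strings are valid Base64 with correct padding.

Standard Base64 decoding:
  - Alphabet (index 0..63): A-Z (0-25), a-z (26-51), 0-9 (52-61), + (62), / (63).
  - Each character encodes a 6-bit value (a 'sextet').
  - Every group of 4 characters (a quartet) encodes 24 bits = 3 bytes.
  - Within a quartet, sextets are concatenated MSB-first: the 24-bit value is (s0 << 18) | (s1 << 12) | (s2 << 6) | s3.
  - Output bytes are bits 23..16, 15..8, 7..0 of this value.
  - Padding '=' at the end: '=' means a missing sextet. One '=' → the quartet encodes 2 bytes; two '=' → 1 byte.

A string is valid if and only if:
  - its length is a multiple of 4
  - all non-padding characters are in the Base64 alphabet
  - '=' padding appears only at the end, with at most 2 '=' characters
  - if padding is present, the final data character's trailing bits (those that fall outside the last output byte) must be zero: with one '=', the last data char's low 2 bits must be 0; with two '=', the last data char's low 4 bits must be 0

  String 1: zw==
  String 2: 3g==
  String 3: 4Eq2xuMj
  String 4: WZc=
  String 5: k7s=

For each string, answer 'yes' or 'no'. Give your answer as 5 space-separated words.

Answer: yes yes yes yes yes

Derivation:
String 1: 'zw==' → valid
String 2: '3g==' → valid
String 3: '4Eq2xuMj' → valid
String 4: 'WZc=' → valid
String 5: 'k7s=' → valid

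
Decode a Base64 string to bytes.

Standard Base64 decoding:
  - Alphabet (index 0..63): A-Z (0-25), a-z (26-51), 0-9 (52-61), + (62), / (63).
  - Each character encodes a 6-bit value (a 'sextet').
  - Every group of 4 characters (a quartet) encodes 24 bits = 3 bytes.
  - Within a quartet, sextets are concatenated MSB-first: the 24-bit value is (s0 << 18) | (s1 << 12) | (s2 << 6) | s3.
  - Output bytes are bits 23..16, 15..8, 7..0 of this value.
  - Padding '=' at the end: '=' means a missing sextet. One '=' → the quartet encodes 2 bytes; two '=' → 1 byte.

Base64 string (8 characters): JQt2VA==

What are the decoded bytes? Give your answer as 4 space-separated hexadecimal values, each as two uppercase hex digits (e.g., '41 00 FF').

After char 0 ('J'=9): chars_in_quartet=1 acc=0x9 bytes_emitted=0
After char 1 ('Q'=16): chars_in_quartet=2 acc=0x250 bytes_emitted=0
After char 2 ('t'=45): chars_in_quartet=3 acc=0x942D bytes_emitted=0
After char 3 ('2'=54): chars_in_quartet=4 acc=0x250B76 -> emit 25 0B 76, reset; bytes_emitted=3
After char 4 ('V'=21): chars_in_quartet=1 acc=0x15 bytes_emitted=3
After char 5 ('A'=0): chars_in_quartet=2 acc=0x540 bytes_emitted=3
Padding '==': partial quartet acc=0x540 -> emit 54; bytes_emitted=4

Answer: 25 0B 76 54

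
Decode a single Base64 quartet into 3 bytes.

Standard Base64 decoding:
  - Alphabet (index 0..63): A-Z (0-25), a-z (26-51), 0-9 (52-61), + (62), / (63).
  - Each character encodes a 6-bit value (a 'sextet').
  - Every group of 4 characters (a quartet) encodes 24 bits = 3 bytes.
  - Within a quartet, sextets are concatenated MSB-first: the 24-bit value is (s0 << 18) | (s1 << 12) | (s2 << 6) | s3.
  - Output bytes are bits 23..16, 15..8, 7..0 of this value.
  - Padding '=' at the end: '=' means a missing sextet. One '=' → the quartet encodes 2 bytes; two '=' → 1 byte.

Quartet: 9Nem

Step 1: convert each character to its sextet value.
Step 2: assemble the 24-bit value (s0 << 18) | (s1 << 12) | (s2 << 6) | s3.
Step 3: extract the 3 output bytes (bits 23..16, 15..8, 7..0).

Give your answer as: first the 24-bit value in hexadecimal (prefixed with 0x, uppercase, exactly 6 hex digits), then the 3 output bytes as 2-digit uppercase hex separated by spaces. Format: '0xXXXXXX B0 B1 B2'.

Answer: 0xF4D7A6 F4 D7 A6

Derivation:
Sextets: 9=61, N=13, e=30, m=38
24-bit: (61<<18) | (13<<12) | (30<<6) | 38
      = 0xF40000 | 0x00D000 | 0x000780 | 0x000026
      = 0xF4D7A6
Bytes: (v>>16)&0xFF=F4, (v>>8)&0xFF=D7, v&0xFF=A6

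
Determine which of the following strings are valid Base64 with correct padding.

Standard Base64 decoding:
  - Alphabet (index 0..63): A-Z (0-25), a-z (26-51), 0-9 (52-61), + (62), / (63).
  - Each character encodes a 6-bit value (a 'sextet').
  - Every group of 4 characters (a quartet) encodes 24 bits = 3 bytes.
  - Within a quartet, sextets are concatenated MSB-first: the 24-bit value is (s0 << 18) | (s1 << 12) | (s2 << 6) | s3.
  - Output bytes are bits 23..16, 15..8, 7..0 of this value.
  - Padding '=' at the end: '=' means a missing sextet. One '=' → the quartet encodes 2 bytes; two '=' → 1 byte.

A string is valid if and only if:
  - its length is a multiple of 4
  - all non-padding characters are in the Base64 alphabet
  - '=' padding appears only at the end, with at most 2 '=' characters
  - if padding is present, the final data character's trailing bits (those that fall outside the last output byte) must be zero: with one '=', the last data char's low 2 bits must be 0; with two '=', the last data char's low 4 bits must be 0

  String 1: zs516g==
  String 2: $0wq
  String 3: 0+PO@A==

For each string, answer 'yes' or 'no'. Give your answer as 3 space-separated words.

Answer: yes no no

Derivation:
String 1: 'zs516g==' → valid
String 2: '$0wq' → invalid (bad char(s): ['$'])
String 3: '0+PO@A==' → invalid (bad char(s): ['@'])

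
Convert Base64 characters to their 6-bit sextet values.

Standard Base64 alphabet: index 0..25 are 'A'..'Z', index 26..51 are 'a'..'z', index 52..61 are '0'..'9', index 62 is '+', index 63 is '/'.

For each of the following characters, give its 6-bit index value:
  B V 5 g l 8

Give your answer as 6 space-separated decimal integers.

'B': A..Z range, ord('B') − ord('A') = 1
'V': A..Z range, ord('V') − ord('A') = 21
'5': 0..9 range, 52 + ord('5') − ord('0') = 57
'g': a..z range, 26 + ord('g') − ord('a') = 32
'l': a..z range, 26 + ord('l') − ord('a') = 37
'8': 0..9 range, 52 + ord('8') − ord('0') = 60

Answer: 1 21 57 32 37 60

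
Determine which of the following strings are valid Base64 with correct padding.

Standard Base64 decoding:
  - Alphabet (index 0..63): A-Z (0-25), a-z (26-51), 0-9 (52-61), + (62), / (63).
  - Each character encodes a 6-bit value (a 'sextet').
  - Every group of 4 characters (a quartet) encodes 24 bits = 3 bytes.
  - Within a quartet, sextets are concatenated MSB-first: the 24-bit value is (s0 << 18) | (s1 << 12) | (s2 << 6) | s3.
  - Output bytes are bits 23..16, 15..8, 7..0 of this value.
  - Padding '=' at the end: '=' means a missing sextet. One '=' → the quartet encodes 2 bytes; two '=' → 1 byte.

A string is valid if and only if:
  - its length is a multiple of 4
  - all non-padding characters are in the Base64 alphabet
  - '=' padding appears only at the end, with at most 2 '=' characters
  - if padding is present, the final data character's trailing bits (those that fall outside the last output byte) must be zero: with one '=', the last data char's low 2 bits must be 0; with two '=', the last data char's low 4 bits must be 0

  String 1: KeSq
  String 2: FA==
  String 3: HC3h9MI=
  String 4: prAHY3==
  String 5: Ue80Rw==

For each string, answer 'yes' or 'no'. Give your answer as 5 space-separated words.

Answer: yes yes yes no yes

Derivation:
String 1: 'KeSq' → valid
String 2: 'FA==' → valid
String 3: 'HC3h9MI=' → valid
String 4: 'prAHY3==' → invalid (bad trailing bits)
String 5: 'Ue80Rw==' → valid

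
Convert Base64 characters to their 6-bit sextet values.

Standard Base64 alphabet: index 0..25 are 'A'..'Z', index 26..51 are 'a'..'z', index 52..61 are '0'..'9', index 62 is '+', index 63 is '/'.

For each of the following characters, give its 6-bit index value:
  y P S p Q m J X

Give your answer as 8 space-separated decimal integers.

Answer: 50 15 18 41 16 38 9 23

Derivation:
'y': a..z range, 26 + ord('y') − ord('a') = 50
'P': A..Z range, ord('P') − ord('A') = 15
'S': A..Z range, ord('S') − ord('A') = 18
'p': a..z range, 26 + ord('p') − ord('a') = 41
'Q': A..Z range, ord('Q') − ord('A') = 16
'm': a..z range, 26 + ord('m') − ord('a') = 38
'J': A..Z range, ord('J') − ord('A') = 9
'X': A..Z range, ord('X') − ord('A') = 23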